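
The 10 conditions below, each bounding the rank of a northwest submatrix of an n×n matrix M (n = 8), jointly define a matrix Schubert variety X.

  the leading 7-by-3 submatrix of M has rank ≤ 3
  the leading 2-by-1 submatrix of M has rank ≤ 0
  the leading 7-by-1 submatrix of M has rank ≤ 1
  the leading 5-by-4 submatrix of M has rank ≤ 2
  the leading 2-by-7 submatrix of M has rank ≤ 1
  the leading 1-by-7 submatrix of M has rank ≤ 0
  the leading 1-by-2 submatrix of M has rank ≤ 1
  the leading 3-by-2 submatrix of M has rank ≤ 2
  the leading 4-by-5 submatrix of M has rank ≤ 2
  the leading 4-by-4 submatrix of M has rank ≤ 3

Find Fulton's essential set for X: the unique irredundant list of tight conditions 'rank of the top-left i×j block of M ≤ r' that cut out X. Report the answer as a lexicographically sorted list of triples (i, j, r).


The tightest implied rank at each (i,j), from the 10 conditions:

  0, 0, 0, 0, 0, 0, 0, 1
  0, 1, 1, 1, 1, 1, 1, 2
  1, 2, 2, 2, 2, 2, 2, 3
  1, 2, 2, 2, 2, 3, 3, 4
  1, 2, 2, 2, 3, 4, 4, 5
  1, 2, 3, 3, 4, 5, 5, 6
  1, 2, 3, 4, 5, 6, 6, 7
  1, 2, 3, 4, 5, 6, 7, 8

giving w = (8, 2, 1, 6, 5, 3, 4, 7) via Δ²R.

D(w) has 13 cells with 4 SE-corners; essential set:

[(1, 7, 0), (2, 1, 0), (4, 5, 2), (5, 4, 2)]


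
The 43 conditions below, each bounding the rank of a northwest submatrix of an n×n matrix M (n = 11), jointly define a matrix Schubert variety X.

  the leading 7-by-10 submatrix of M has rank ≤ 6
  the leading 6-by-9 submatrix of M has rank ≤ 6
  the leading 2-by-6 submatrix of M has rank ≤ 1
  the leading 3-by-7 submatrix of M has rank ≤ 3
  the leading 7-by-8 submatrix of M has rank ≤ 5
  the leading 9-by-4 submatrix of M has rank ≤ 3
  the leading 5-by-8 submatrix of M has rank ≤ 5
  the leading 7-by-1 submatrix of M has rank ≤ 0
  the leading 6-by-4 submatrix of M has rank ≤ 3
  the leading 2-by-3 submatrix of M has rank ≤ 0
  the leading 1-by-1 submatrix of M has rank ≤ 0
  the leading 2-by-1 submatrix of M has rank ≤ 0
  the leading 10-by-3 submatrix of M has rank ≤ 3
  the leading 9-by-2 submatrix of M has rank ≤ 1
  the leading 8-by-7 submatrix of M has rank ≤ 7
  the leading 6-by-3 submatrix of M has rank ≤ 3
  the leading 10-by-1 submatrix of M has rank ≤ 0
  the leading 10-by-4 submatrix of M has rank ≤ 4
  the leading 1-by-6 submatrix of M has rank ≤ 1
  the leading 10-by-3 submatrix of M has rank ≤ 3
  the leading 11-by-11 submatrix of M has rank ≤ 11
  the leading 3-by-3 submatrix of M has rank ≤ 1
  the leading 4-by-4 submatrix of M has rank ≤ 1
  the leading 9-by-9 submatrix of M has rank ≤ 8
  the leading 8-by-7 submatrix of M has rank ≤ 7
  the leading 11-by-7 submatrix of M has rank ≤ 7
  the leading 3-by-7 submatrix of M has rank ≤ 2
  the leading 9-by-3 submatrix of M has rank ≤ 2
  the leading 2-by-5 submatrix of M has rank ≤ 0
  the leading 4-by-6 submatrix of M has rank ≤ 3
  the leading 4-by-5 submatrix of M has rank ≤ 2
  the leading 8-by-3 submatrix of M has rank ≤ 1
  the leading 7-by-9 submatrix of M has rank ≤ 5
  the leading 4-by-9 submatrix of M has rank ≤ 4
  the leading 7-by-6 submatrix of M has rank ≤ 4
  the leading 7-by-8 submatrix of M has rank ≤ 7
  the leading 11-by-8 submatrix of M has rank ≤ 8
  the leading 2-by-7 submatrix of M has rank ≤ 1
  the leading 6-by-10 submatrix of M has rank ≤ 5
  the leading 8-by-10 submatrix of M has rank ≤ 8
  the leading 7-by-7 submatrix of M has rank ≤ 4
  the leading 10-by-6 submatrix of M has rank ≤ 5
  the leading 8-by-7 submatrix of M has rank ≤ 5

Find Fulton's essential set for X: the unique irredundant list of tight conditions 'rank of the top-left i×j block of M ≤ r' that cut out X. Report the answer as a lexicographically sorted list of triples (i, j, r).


Propagating the 43 rank bounds to every northwest block:

  row 1: 0 0 0 0 0 1 1 1 1 1 1
  row 2: 0 0 0 0 0 1 1 2 2 2 2
  row 3: 0 1 1 1 1 2 2 3 3 3 3
  row 4: 0 1 1 1 2 3 3 4 4 4 4
  row 5: 0 1 1 2 3 4 4 5 5 5 5
  row 6: 0 1 1 2 3 4 4 5 5 5 6
  row 7: 0 1 1 2 3 4 4 5 5 6 7
  row 8: 0 1 1 2 3 4 5 6 6 7 8
  row 9: 0 1 2 3 4 5 6 7 7 8 9
  row 10: 0 1 2 3 4 5 6 7 8 9 10
  row 11: 1 2 3 4 5 6 7 8 9 10 11

second differences of R give the permutation w = (6, 8, 2, 5, 4, 11, 10, 7, 3, 9, 1).

Rothe diagram D(w) (30 cells), 8 SE-corners (essential conditions):

[(2, 5, 0), (2, 7, 1), (4, 4, 1), (6, 10, 5), (7, 7, 4), (7, 9, 5), (8, 3, 1), (10, 1, 0)]


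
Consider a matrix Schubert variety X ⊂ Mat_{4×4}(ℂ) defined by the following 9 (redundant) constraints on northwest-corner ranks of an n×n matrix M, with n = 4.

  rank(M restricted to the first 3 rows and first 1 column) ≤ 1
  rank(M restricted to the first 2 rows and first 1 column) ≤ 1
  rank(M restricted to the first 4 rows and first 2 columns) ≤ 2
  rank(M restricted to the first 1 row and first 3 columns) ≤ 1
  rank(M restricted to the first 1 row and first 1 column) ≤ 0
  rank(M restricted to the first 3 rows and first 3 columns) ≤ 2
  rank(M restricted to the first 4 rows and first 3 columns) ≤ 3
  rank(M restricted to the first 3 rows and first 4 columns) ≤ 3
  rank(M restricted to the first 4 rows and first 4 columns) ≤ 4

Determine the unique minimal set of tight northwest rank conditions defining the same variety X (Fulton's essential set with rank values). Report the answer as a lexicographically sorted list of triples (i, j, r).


Recovering R(i,j) via the rank-extension bound from the 9 conditions:

  R[1]: 0  1  1  1
  R[2]: 1  2  2  2
  R[3]: 1  2  2  3
  R[4]: 1  2  3  4

giving w = (2, 1, 4, 3) via Δ²R.

|D(w)|=2, |Ess(w)|=2:

[(1, 1, 0), (3, 3, 2)]


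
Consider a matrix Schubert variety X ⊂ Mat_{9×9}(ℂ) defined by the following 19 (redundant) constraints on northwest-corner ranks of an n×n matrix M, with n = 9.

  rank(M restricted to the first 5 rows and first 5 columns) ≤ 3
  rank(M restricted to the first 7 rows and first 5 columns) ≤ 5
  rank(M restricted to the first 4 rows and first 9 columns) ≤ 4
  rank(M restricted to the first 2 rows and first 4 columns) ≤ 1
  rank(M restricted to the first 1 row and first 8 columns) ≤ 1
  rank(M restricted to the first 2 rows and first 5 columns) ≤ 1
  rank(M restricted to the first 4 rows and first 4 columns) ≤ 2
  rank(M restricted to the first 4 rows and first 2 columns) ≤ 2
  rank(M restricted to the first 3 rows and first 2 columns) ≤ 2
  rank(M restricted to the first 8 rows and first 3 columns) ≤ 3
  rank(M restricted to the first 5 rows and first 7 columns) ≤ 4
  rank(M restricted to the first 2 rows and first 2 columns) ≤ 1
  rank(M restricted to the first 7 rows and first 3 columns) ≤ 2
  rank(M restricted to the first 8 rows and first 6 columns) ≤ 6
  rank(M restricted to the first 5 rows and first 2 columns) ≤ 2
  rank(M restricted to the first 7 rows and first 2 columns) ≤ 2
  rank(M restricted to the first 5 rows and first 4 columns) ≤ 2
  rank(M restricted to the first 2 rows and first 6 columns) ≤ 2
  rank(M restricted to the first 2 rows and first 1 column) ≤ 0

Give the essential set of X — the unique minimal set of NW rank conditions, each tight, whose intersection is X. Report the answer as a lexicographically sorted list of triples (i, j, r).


Propagating the 19 rank bounds to every northwest block:

  i=1: 0, 1, 1, 1, 1, 1, 1, 1, 1
  i=2: 0, 1, 1, 1, 1, 2, 2, 2, 2
  i=3: 1, 2, 2, 2, 2, 3, 3, 3, 3
  i=4: 1, 2, 2, 2, 3, 4, 4, 4, 4
  i=5: 1, 2, 2, 2, 3, 4, 4, 5, 5
  i=6: 1, 2, 2, 3, 4, 5, 5, 6, 6
  i=7: 1, 2, 2, 3, 4, 5, 6, 7, 7
  i=8: 1, 2, 3, 4, 5, 6, 7, 8, 8
  i=9: 1, 2, 3, 4, 5, 6, 7, 8, 9

giving w = (2, 6, 1, 5, 8, 4, 7, 3, 9) via Δ²R.

5 SE-corners of the 12-cell Rothe diagram give Ess(w):

[(2, 1, 0), (2, 5, 1), (5, 4, 2), (5, 7, 4), (7, 3, 2)]


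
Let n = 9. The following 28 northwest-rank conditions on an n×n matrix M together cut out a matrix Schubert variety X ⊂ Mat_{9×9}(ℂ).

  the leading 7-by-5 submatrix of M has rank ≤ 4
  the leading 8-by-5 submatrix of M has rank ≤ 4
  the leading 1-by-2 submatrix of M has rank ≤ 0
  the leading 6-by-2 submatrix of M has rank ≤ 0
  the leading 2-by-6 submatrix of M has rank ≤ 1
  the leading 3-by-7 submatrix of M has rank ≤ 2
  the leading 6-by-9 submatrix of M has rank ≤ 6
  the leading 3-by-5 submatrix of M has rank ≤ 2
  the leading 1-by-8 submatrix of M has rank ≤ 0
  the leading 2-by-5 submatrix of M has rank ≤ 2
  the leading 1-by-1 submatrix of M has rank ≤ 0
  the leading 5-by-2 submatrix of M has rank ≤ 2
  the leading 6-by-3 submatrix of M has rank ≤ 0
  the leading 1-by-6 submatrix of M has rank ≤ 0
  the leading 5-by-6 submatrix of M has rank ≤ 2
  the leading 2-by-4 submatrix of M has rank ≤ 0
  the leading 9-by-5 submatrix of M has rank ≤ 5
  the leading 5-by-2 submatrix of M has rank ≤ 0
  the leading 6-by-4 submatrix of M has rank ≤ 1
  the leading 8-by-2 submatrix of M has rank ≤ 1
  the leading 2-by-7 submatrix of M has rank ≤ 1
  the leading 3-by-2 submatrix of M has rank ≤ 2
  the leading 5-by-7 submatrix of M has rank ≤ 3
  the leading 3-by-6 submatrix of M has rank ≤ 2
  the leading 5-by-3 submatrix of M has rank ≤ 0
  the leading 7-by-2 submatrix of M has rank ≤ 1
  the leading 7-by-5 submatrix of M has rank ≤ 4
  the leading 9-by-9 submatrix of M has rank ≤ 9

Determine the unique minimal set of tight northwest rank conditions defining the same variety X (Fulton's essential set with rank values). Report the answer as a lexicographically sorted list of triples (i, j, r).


Reconstructing r_w from the 28 given conditions:

  0 0 0 0 0 0 0 0 1
  0 0 0 0 1 1 1 1 2
  0 0 0 1 2 2 2 2 3
  0 0 0 1 2 2 3 3 4
  0 0 0 1 2 2 3 4 5
  0 0 0 1 2 3 4 5 6
  1 1 1 2 3 4 5 6 7
  1 1 2 3 4 5 6 7 8
  1 2 3 4 5 6 7 8 9

reading off 1-entries of Δ²R: w = (9, 5, 4, 7, 8, 6, 1, 3, 2).

5 SE-corners of the 27-cell Rothe diagram give Ess(w):

[(1, 8, 0), (2, 4, 0), (5, 6, 2), (6, 3, 0), (8, 2, 1)]


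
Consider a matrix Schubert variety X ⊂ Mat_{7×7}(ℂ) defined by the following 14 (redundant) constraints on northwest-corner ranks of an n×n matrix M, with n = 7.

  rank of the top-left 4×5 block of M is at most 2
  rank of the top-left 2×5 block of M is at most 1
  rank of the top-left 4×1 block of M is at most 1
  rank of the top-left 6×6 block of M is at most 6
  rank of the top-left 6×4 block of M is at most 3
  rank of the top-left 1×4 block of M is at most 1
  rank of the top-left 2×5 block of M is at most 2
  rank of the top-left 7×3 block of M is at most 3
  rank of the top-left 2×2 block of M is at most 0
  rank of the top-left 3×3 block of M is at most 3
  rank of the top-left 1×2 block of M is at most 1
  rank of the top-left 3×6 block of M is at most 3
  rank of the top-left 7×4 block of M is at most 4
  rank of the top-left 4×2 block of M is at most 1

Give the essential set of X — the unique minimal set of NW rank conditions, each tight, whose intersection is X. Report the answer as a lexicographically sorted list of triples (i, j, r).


Recovering R(i,j) via the rank-extension bound from the 14 conditions:

  0  0  1  1  1  1  1
  0  0  1  1  1  2  2
  1  1  2  2  2  3  3
  1  1  2  2  2  3  4
  1  2  3  3  3  4  5
  1  2  3  3  4  5  6
  1  2  3  4  5  6  7

so w = (3, 6, 1, 7, 2, 5, 4).

D(w) has 10 cells with 5 SE-corners; essential set:

[(2, 2, 0), (2, 5, 1), (4, 2, 1), (4, 5, 2), (6, 4, 3)]


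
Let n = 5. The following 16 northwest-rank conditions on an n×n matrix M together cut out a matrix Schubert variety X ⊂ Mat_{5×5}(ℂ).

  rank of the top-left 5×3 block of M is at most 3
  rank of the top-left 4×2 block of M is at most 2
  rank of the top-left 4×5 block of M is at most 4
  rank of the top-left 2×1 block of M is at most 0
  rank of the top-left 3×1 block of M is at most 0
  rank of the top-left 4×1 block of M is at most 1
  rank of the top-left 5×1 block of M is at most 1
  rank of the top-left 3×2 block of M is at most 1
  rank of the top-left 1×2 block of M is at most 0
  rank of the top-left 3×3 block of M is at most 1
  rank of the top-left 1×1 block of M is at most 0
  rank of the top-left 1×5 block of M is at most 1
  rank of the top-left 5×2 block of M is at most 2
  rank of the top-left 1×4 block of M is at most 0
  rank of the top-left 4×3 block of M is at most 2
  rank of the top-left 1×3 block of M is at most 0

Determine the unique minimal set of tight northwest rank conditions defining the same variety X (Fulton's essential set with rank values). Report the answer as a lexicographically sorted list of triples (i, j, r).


Reconstructing r_w from the 16 given conditions:

  R[1]: 0  0  0  0  1
  R[2]: 0  1  1  1  2
  R[3]: 0  1  1  2  3
  R[4]: 1  2  2  3  4
  R[5]: 1  2  3  4  5

giving w = (5, 2, 4, 1, 3) via Δ²R.

3 SE-corners of the 7-cell Rothe diagram give Ess(w):

[(1, 4, 0), (3, 1, 0), (3, 3, 1)]


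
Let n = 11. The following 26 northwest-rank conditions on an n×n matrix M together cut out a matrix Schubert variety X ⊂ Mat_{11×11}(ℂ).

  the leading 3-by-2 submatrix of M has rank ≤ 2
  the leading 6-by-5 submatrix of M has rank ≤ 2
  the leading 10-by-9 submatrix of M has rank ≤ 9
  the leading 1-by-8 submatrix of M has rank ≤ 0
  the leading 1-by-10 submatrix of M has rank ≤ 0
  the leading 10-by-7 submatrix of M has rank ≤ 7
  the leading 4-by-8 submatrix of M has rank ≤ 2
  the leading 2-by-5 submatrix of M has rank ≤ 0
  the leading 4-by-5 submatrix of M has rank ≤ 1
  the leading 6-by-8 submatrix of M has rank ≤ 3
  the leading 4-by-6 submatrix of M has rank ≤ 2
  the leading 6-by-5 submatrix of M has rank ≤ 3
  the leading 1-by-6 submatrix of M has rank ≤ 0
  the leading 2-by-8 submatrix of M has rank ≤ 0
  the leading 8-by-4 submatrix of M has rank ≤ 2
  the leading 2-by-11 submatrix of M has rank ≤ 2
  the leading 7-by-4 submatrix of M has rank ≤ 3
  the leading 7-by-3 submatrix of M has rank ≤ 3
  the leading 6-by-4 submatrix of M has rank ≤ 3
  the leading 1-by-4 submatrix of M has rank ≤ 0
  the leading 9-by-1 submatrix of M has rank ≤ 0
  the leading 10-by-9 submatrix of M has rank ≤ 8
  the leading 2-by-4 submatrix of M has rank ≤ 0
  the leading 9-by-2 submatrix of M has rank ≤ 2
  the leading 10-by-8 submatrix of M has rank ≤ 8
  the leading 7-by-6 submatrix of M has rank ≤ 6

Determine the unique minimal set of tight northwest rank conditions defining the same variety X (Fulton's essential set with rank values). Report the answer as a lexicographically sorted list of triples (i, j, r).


Rank table r_w(11×11) implied by the 26 constraints:

  i=1: 0, 0, 0, 0, 0, 0, 0, 0, 0, 0, 1
  i=2: 0, 0, 0, 0, 0, 0, 0, 0, 1, 1, 2
  i=3: 0, 1, 1, 1, 1, 1, 1, 1, 2, 2, 3
  i=4: 0, 1, 1, 1, 1, 2, 2, 2, 3, 3, 4
  i=5: 0, 1, 2, 2, 2, 3, 3, 3, 4, 4, 5
  i=6: 0, 1, 2, 2, 2, 3, 3, 3, 4, 5, 6
  i=7: 0, 1, 2, 2, 3, 4, 4, 4, 5, 6, 7
  i=8: 0, 1, 2, 2, 3, 4, 5, 5, 6, 7, 8
  i=9: 0, 1, 2, 3, 4, 5, 6, 6, 7, 8, 9
  i=10: 1, 2, 3, 4, 5, 6, 7, 7, 8, 9, 10
  i=11: 1, 2, 3, 4, 5, 6, 7, 8, 9, 10, 11

the unique w with this rank table is (11, 9, 2, 6, 3, 10, 5, 7, 4, 1, 8).

Fulton essential set (7 of the 34 Rothe cells):

[(1, 10, 0), (2, 8, 0), (4, 5, 1), (6, 5, 2), (6, 8, 3), (8, 4, 2), (9, 1, 0)]


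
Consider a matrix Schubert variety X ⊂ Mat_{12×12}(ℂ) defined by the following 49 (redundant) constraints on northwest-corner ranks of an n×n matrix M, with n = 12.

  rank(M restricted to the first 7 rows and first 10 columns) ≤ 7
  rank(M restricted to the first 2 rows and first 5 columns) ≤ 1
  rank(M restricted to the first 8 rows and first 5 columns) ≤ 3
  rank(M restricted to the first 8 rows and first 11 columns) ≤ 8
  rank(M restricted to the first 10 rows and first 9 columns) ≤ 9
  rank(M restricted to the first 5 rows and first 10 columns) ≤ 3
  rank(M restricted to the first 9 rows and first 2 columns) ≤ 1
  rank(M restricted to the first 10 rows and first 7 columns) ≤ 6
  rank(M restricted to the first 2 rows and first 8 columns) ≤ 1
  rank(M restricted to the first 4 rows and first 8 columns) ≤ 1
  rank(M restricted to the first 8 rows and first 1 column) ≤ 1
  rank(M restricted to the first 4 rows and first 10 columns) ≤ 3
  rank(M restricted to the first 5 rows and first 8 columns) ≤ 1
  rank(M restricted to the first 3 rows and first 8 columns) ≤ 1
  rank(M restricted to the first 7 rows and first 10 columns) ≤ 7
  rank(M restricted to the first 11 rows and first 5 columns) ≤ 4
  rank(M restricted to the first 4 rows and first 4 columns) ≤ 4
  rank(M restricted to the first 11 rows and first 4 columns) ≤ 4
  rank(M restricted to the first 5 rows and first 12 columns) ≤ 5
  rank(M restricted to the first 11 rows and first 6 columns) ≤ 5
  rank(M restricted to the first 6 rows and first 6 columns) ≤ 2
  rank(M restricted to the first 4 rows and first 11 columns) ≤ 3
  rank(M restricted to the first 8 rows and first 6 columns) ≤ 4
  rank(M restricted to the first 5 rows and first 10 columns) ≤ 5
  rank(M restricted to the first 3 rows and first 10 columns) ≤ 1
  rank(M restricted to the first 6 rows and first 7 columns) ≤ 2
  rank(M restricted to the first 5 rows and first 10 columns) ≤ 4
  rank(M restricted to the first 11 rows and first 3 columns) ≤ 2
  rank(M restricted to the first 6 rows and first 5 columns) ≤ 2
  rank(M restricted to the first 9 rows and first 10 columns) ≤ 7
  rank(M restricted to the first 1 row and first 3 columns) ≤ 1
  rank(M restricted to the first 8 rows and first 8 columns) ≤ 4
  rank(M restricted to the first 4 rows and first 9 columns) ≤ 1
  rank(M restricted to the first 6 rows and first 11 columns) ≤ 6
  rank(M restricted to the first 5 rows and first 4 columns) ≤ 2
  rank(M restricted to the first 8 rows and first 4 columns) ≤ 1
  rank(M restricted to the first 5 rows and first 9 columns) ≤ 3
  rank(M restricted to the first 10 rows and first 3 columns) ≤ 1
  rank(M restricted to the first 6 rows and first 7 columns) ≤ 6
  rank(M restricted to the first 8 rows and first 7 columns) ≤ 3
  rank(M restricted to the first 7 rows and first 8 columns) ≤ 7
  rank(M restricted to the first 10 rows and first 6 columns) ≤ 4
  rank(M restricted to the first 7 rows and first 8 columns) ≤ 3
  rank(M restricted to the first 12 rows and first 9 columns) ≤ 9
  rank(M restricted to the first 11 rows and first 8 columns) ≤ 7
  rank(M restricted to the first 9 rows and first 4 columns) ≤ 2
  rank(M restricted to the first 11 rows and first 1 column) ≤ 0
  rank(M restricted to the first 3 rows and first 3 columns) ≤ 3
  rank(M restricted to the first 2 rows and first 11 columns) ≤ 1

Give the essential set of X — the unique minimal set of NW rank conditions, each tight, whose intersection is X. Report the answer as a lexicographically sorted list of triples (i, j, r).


Computing R[i][j] = min implied NW-rank bound (n=12, 49 conditions):

  row 1: 0 1 1 1 1 1 1 1 1 1 1 1
  row 2: 0 1 1 1 1 1 1 1 1 1 1 2
  row 3: 0 1 1 1 1 1 1 1 1 1 2 3
  row 4: 0 1 1 1 1 1 1 1 1 2 3 4
  row 5: 0 1 1 1 1 1 1 1 2 3 4 5
  row 6: 0 1 1 1 2 2 2 2 3 4 5 6
  row 7: 0 1 1 1 2 3 3 3 4 5 6 7
  row 8: 0 1 1 1 2 3 3 4 5 6 7 8
  row 9: 0 1 1 2 3 4 4 5 6 7 8 9
  row 10: 0 1 1 2 3 4 5 6 7 8 9 10
  row 11: 0 1 2 3 4 5 6 7 8 9 10 11
  row 12: 1 2 3 4 5 6 7 8 9 10 11 12

reading off 1-entries of Δ²R: w = (2, 12, 11, 10, 9, 5, 6, 8, 4, 7, 3, 1).

Rothe diagram D(w) (50 cells), 8 SE-corners (essential conditions):

[(2, 11, 1), (3, 10, 1), (4, 9, 1), (5, 8, 1), (8, 4, 1), (8, 7, 3), (10, 3, 1), (11, 1, 0)]


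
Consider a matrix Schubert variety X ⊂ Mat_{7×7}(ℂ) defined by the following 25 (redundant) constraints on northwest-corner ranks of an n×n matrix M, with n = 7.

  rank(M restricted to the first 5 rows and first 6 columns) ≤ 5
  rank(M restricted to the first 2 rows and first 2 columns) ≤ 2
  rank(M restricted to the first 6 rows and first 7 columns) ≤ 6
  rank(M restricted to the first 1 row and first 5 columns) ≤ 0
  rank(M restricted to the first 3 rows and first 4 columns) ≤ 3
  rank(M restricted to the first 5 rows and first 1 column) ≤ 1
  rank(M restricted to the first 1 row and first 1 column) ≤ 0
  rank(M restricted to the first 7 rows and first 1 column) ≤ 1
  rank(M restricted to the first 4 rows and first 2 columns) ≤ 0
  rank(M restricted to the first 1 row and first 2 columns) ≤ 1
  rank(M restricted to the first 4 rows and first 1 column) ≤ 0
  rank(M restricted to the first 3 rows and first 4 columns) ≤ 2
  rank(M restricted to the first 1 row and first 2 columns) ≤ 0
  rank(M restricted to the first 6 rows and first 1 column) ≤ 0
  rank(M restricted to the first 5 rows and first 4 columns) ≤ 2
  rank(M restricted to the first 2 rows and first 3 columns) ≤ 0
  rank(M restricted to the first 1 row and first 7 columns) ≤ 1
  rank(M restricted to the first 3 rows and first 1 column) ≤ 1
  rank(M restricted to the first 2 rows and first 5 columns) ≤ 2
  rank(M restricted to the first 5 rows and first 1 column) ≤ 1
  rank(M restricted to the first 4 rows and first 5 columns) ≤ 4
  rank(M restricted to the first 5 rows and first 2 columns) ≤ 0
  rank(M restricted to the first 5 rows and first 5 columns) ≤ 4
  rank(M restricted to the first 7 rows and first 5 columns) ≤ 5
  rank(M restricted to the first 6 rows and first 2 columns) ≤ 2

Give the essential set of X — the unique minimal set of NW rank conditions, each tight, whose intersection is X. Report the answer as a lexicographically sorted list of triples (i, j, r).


Rank table r_w(7×7) implied by the 25 constraints:

  row 1: 0 | 0 | 0 | 0 | 0 | 1 | 1
  row 2: 0 | 0 | 0 | 1 | 1 | 2 | 2
  row 3: 0 | 0 | 1 | 2 | 2 | 3 | 3
  row 4: 0 | 0 | 1 | 2 | 3 | 4 | 4
  row 5: 0 | 0 | 1 | 2 | 3 | 4 | 5
  row 6: 0 | 1 | 2 | 3 | 4 | 5 | 6
  row 7: 1 | 2 | 3 | 4 | 5 | 6 | 7

so w = (6, 4, 3, 5, 7, 2, 1).

Fulton essential set (4 of the 15 Rothe cells):

[(1, 5, 0), (2, 3, 0), (5, 2, 0), (6, 1, 0)]


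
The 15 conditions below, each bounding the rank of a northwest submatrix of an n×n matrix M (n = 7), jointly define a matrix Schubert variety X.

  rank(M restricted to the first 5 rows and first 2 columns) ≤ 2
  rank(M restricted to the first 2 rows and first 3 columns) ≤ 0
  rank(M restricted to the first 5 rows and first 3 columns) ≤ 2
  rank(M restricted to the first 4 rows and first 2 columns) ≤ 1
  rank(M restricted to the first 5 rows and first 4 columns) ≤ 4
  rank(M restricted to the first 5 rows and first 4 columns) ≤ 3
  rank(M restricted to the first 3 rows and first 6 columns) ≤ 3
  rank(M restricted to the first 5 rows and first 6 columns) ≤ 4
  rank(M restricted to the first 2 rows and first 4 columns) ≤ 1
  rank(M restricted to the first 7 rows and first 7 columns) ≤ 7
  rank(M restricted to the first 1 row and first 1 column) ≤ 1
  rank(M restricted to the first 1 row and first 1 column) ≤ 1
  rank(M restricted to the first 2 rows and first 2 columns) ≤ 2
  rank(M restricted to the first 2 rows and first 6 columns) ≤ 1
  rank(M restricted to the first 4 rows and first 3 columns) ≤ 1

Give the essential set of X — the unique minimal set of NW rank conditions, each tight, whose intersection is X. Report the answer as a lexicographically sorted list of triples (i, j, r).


Reconstructing r_w from the 15 given conditions:

  row 1: 0, 0, 0, 1, 1, 1, 1
  row 2: 0, 0, 0, 1, 1, 1, 2
  row 3: 1, 1, 1, 2, 2, 2, 3
  row 4: 1, 1, 1, 2, 3, 3, 4
  row 5: 1, 2, 2, 3, 4, 4, 5
  row 6: 1, 2, 3, 4, 5, 5, 6
  row 7: 1, 2, 3, 4, 5, 6, 7

so w = (4, 7, 1, 5, 2, 3, 6).

Rothe diagram D(w) (10 cells), 3 SE-corners (essential conditions):

[(2, 3, 0), (2, 6, 1), (4, 3, 1)]


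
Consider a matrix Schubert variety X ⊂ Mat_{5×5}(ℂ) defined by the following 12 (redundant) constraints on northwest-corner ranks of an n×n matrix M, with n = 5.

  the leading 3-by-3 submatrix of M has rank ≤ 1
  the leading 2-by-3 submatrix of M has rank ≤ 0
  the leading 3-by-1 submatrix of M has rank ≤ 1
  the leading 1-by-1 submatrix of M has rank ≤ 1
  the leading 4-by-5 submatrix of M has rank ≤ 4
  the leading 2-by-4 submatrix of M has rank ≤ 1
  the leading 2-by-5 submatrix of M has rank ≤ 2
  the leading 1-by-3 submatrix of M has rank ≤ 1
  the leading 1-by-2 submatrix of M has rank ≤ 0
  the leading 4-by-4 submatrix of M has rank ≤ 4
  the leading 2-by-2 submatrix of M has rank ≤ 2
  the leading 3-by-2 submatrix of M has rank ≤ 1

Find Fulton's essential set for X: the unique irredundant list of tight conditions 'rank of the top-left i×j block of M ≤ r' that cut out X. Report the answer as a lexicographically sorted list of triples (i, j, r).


Computing R[i][j] = min implied NW-rank bound (n=5, 12 conditions):

  0, 0, 0, 1, 1
  0, 0, 0, 1, 2
  1, 1, 1, 2, 3
  1, 2, 2, 3, 4
  1, 2, 3, 4, 5

giving w = (4, 5, 1, 2, 3) via Δ²R.

ℓ(w)=6; the 1 essential cell (i,j,r):

[(2, 3, 0)]


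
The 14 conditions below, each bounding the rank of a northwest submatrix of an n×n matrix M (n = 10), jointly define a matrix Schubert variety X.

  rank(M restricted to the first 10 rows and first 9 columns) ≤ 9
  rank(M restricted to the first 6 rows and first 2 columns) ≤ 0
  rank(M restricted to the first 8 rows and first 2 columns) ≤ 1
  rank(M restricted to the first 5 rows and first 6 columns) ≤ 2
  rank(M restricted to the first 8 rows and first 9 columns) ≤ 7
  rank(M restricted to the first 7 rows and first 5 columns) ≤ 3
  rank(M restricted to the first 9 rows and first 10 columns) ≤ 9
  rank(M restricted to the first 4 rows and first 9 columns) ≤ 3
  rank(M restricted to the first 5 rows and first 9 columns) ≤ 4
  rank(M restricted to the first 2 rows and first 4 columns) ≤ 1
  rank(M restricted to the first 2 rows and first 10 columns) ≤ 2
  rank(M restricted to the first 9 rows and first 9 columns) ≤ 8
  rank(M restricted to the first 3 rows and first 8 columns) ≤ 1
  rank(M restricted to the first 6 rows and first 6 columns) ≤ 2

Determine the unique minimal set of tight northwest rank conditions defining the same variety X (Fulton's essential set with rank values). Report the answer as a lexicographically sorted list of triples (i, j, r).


Reconstructing r_w from the 14 given conditions:

  R[1]: 0 | 0 | 1 | 1 | 1 | 1 | 1 | 1 | 1 | 1
  R[2]: 0 | 0 | 1 | 1 | 1 | 1 | 1 | 1 | 2 | 2
  R[3]: 0 | 0 | 1 | 1 | 1 | 1 | 1 | 1 | 2 | 3
  R[4]: 0 | 0 | 1 | 2 | 2 | 2 | 2 | 2 | 3 | 4
  R[5]: 0 | 0 | 1 | 2 | 2 | 2 | 3 | 3 | 4 | 5
  R[6]: 0 | 0 | 1 | 2 | 2 | 2 | 3 | 4 | 5 | 6
  R[7]: 1 | 1 | 2 | 3 | 3 | 3 | 4 | 5 | 6 | 7
  R[8]: 1 | 1 | 2 | 3 | 4 | 4 | 5 | 6 | 7 | 8
  R[9]: 1 | 2 | 3 | 4 | 5 | 5 | 6 | 7 | 8 | 9
  R[10]: 1 | 2 | 3 | 4 | 5 | 6 | 7 | 8 | 9 | 10

second differences of R give the permutation w = (3, 9, 10, 4, 7, 8, 1, 5, 2, 6).

ℓ(w)=27; the 4 essential cells (i,j,r):

[(3, 8, 1), (6, 2, 0), (6, 6, 2), (8, 2, 1)]


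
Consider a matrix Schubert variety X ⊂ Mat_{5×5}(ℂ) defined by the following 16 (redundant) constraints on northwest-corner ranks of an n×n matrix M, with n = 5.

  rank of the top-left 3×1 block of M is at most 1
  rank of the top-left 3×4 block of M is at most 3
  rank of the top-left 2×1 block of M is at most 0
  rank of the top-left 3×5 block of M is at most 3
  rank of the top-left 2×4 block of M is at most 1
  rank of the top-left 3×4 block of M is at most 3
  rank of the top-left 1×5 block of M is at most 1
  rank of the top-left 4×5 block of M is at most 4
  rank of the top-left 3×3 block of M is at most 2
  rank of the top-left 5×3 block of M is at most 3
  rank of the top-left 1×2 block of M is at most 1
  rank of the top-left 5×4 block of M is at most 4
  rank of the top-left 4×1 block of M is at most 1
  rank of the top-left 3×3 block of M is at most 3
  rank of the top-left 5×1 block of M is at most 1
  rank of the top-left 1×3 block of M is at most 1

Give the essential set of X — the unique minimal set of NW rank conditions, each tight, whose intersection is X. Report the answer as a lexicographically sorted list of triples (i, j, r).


The tightest implied rank at each (i,j), from the 16 conditions:

  0 1 1 1 1
  0 1 1 1 2
  1 2 2 2 3
  1 2 3 3 4
  1 2 3 4 5

reading off 1-entries of Δ²R: w = (2, 5, 1, 3, 4).

2 SE-corners of the 4-cell Rothe diagram give Ess(w):

[(2, 1, 0), (2, 4, 1)]


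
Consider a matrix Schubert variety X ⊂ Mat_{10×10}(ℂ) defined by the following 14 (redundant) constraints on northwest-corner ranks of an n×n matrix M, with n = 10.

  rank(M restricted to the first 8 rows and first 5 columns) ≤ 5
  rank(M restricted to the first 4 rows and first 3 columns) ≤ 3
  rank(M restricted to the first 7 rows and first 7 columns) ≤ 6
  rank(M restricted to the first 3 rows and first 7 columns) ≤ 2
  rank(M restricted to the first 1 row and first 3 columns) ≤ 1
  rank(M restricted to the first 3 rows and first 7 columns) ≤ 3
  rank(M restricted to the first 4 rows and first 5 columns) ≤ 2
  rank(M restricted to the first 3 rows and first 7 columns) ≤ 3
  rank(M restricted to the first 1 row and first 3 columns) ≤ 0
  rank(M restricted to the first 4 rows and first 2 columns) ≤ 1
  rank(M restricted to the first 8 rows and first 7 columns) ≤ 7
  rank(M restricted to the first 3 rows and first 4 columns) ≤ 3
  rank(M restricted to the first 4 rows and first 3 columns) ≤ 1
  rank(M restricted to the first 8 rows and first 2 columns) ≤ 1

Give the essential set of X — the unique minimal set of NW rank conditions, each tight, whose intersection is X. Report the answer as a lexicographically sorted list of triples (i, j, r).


Computing R[i][j] = min implied NW-rank bound (n=10, 14 conditions):

  i=1: 0 | 0 | 0 | 1 | 1 | 1 | 1 | 1 | 1 | 1
  i=2: 1 | 1 | 1 | 2 | 2 | 2 | 2 | 2 | 2 | 2
  i=3: 1 | 1 | 1 | 2 | 2 | 2 | 2 | 3 | 3 | 3
  i=4: 1 | 1 | 1 | 2 | 2 | 3 | 3 | 4 | 4 | 4
  i=5: 1 | 1 | 2 | 3 | 3 | 4 | 4 | 5 | 5 | 5
  i=6: 1 | 1 | 2 | 3 | 4 | 5 | 5 | 6 | 6 | 6
  i=7: 1 | 1 | 2 | 3 | 4 | 5 | 6 | 7 | 7 | 7
  i=8: 1 | 1 | 2 | 3 | 4 | 5 | 6 | 7 | 8 | 8
  i=9: 1 | 2 | 3 | 4 | 5 | 6 | 7 | 8 | 9 | 9
  i=10: 1 | 2 | 3 | 4 | 5 | 6 | 7 | 8 | 9 | 10

second differences of R give the permutation w = (4, 1, 8, 6, 3, 5, 7, 9, 2, 10).

|D(w)|=15, |Ess(w)|=5:

[(1, 3, 0), (3, 7, 2), (4, 3, 1), (4, 5, 2), (8, 2, 1)]


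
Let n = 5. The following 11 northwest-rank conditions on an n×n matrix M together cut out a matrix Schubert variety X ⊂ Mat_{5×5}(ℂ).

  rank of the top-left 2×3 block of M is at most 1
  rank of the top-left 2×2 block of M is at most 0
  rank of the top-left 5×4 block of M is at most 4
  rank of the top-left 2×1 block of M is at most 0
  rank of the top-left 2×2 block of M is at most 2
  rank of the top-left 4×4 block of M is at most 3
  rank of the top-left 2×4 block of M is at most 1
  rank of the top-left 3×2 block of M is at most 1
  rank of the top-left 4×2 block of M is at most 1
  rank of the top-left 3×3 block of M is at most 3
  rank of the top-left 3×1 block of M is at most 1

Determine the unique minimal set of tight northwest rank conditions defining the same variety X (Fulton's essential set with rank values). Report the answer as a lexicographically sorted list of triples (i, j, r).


Rank table r_w(5×5) implied by the 11 constraints:

  row 1: 0 0 1 1 1
  row 2: 0 0 1 1 2
  row 3: 1 1 2 2 3
  row 4: 1 1 2 3 4
  row 5: 1 2 3 4 5

reading off 1-entries of Δ²R: w = (3, 5, 1, 4, 2).

Rothe diagram D(w) (6 cells), 3 SE-corners (essential conditions):

[(2, 2, 0), (2, 4, 1), (4, 2, 1)]


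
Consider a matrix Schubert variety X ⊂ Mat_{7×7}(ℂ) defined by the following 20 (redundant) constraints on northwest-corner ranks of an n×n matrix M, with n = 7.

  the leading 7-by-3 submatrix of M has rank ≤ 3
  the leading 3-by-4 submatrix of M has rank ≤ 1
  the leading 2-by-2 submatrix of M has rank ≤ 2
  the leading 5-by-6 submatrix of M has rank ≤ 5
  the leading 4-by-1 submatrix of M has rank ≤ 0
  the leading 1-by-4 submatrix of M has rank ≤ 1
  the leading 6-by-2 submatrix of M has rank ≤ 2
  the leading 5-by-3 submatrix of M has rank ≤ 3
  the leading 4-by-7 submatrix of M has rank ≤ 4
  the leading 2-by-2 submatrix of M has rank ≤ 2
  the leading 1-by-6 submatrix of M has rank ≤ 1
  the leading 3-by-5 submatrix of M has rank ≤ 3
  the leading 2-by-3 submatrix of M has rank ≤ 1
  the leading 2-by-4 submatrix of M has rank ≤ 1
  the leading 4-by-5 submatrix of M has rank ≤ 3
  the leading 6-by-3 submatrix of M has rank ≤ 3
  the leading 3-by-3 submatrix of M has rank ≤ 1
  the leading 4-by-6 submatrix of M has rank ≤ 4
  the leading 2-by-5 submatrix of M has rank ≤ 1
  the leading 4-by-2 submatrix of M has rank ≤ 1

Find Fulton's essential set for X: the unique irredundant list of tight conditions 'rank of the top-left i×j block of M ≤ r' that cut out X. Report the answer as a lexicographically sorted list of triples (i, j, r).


Propagating the 20 rank bounds to every northwest block:

  0  1  1  1  1  1  1
  0  1  1  1  1  2  2
  0  1  1  1  2  3  3
  0  1  2  2  3  4  4
  1  2  3  3  4  5  5
  1  2  3  4  5  6  6
  1  2  3  4  5  6  7

second differences of R give the permutation w = (2, 6, 5, 3, 1, 4, 7).

D(w) has 9 cells with 3 SE-corners; essential set:

[(2, 5, 1), (3, 4, 1), (4, 1, 0)]


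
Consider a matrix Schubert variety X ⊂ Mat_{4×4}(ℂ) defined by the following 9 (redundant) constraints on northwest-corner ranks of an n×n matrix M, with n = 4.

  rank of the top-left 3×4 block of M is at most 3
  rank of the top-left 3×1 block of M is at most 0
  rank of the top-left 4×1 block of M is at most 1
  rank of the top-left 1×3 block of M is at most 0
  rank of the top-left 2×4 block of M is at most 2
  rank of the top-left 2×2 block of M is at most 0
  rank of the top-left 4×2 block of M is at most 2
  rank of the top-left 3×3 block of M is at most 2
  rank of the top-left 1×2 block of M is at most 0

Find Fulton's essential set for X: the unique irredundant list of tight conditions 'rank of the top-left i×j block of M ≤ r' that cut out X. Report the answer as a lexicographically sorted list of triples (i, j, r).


Reconstructing r_w from the 9 given conditions:

  0, 0, 0, 1
  0, 0, 1, 2
  0, 1, 2, 3
  1, 2, 3, 4

hence w(1..4) = (4, 3, 2, 1).

D(w) has 6 cells with 3 SE-corners; essential set:

[(1, 3, 0), (2, 2, 0), (3, 1, 0)]


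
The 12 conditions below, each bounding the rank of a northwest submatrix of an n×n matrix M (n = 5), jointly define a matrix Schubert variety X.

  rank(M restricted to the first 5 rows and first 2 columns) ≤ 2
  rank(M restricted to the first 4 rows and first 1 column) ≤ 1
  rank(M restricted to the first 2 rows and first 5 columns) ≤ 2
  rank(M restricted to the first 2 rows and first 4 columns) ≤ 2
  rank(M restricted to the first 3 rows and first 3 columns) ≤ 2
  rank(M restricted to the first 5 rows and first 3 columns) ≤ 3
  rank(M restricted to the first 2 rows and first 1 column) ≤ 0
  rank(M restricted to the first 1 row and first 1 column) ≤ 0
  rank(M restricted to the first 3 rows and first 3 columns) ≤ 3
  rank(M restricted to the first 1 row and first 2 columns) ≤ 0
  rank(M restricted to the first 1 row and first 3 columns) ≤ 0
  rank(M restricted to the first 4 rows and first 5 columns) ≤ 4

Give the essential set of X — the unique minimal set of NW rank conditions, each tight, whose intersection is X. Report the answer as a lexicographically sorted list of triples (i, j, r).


Computing R[i][j] = min implied NW-rank bound (n=5, 12 conditions):

  R[1]: 0 0 0 1 1
  R[2]: 0 1 1 2 2
  R[3]: 1 2 2 3 3
  R[4]: 1 2 3 4 4
  R[5]: 1 2 3 4 5

giving w = (4, 2, 1, 3, 5) via Δ²R.

ℓ(w)=4; the 2 essential cells (i,j,r):

[(1, 3, 0), (2, 1, 0)]


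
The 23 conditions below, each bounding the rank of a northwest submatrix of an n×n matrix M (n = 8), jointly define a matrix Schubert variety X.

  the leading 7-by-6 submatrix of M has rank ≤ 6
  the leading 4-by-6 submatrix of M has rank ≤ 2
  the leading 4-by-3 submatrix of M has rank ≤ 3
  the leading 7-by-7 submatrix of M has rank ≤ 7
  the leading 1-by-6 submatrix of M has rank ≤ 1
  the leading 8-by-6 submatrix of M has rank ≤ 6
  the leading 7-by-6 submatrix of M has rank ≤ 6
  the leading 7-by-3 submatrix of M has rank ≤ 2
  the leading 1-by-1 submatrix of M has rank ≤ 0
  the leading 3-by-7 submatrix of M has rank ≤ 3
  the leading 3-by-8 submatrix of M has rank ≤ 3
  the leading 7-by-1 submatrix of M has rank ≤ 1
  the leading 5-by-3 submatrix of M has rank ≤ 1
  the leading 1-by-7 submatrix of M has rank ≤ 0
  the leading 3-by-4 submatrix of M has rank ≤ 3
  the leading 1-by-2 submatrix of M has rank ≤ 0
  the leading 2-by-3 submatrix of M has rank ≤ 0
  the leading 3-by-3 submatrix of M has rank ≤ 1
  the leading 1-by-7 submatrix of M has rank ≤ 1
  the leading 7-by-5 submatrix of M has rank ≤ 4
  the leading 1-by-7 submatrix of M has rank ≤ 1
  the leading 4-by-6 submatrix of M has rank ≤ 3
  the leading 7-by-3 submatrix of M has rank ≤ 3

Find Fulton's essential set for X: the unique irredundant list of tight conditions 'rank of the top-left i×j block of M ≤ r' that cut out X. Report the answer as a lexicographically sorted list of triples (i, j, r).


Recovering R(i,j) via the rank-extension bound from the 23 conditions:

  i=1: 0, 0, 0, 0, 0, 0, 0, 1
  i=2: 0, 0, 0, 1, 1, 1, 1, 2
  i=3: 1, 1, 1, 2, 2, 2, 2, 3
  i=4: 1, 1, 1, 2, 2, 2, 3, 4
  i=5: 1, 1, 1, 2, 3, 3, 4, 5
  i=6: 1, 2, 2, 3, 4, 4, 5, 6
  i=7: 1, 2, 2, 3, 4, 5, 6, 7
  i=8: 1, 2, 3, 4, 5, 6, 7, 8

second differences of R give the permutation w = (8, 4, 1, 7, 5, 2, 6, 3).

ℓ(w)=17; the 5 essential cells (i,j,r):

[(1, 7, 0), (2, 3, 0), (4, 6, 2), (5, 3, 1), (7, 3, 2)]


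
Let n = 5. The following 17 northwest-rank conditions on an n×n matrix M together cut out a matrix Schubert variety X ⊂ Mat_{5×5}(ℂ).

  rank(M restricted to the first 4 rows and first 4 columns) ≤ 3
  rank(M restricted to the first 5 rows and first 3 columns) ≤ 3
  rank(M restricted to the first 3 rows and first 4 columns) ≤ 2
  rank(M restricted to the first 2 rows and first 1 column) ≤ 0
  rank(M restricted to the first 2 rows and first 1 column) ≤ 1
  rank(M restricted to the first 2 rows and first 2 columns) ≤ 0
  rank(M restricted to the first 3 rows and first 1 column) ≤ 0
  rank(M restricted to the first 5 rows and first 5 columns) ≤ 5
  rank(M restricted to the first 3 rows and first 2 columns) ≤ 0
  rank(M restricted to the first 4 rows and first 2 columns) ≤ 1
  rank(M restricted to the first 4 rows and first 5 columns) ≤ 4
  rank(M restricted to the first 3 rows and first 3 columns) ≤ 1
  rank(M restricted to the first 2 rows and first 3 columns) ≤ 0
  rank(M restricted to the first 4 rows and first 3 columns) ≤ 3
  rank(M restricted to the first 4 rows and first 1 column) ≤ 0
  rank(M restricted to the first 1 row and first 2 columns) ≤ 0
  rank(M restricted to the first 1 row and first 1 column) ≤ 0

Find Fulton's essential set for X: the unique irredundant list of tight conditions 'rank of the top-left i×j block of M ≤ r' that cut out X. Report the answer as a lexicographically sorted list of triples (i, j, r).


Propagating the 17 rank bounds to every northwest block:

  0, 0, 0, 1, 1
  0, 0, 0, 1, 2
  0, 0, 1, 2, 3
  0, 1, 2, 3, 4
  1, 2, 3, 4, 5

the unique w with this rank table is (4, 5, 3, 2, 1).

ℓ(w)=9; the 3 essential cells (i,j,r):

[(2, 3, 0), (3, 2, 0), (4, 1, 0)]


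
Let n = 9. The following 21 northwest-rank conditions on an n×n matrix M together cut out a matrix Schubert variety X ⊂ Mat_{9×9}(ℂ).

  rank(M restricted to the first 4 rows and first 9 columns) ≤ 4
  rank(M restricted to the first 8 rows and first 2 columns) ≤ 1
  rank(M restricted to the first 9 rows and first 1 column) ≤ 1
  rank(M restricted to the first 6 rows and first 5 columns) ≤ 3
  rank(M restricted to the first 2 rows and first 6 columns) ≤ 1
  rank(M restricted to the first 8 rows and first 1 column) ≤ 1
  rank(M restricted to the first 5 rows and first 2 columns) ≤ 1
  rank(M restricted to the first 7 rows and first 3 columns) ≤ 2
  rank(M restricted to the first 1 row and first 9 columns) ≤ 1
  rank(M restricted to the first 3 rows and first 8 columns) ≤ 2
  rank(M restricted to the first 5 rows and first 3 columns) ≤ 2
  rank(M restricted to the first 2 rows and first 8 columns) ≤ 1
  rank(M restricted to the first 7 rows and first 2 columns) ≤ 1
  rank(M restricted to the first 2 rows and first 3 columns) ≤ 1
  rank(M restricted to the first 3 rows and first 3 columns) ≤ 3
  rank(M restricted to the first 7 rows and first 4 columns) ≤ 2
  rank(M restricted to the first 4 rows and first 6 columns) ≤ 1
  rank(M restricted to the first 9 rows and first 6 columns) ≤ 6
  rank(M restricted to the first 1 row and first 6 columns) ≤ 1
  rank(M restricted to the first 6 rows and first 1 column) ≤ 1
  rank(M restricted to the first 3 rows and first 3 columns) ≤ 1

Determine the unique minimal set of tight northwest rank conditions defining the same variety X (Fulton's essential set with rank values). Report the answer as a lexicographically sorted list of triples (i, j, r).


Recovering R(i,j) via the rank-extension bound from the 21 conditions:

  R[1]: 1 1 1 1 1 1 1 1 1
  R[2]: 1 1 1 1 1 1 1 1 2
  R[3]: 1 1 1 1 1 1 2 2 3
  R[4]: 1 1 1 1 1 1 2 3 4
  R[5]: 1 1 2 2 2 2 3 4 5
  R[6]: 1 1 2 2 3 3 4 5 6
  R[7]: 1 1 2 2 3 4 5 6 7
  R[8]: 1 1 2 3 4 5 6 7 8
  R[9]: 1 2 3 4 5 6 7 8 9

so w = (1, 9, 7, 8, 3, 5, 6, 4, 2).

Rothe diagram D(w) (23 cells), 4 SE-corners (essential conditions):

[(2, 8, 1), (4, 6, 1), (7, 4, 2), (8, 2, 1)]
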